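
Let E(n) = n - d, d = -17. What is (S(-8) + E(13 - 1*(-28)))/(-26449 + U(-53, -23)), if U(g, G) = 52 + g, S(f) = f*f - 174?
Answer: 26/13225 ≈ 0.0019660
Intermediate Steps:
S(f) = -174 + f² (S(f) = f² - 174 = -174 + f²)
E(n) = 17 + n (E(n) = n - 1*(-17) = n + 17 = 17 + n)
(S(-8) + E(13 - 1*(-28)))/(-26449 + U(-53, -23)) = ((-174 + (-8)²) + (17 + (13 - 1*(-28))))/(-26449 + (52 - 53)) = ((-174 + 64) + (17 + (13 + 28)))/(-26449 - 1) = (-110 + (17 + 41))/(-26450) = (-110 + 58)*(-1/26450) = -52*(-1/26450) = 26/13225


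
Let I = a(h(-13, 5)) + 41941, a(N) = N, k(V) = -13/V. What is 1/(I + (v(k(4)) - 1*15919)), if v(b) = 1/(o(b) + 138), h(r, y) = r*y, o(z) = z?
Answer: 539/13990827 ≈ 3.8525e-5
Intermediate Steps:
v(b) = 1/(138 + b) (v(b) = 1/(b + 138) = 1/(138 + b))
I = 41876 (I = -13*5 + 41941 = -65 + 41941 = 41876)
1/(I + (v(k(4)) - 1*15919)) = 1/(41876 + (1/(138 - 13/4) - 1*15919)) = 1/(41876 + (1/(138 - 13*1/4) - 15919)) = 1/(41876 + (1/(138 - 13/4) - 15919)) = 1/(41876 + (1/(539/4) - 15919)) = 1/(41876 + (4/539 - 15919)) = 1/(41876 - 8580337/539) = 1/(13990827/539) = 539/13990827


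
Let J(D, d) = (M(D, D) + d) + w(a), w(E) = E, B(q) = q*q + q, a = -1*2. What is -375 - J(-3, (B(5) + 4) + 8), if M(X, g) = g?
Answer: -412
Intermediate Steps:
a = -2
B(q) = q + q² (B(q) = q² + q = q + q²)
J(D, d) = -2 + D + d (J(D, d) = (D + d) - 2 = -2 + D + d)
-375 - J(-3, (B(5) + 4) + 8) = -375 - (-2 - 3 + ((5*(1 + 5) + 4) + 8)) = -375 - (-2 - 3 + ((5*6 + 4) + 8)) = -375 - (-2 - 3 + ((30 + 4) + 8)) = -375 - (-2 - 3 + (34 + 8)) = -375 - (-2 - 3 + 42) = -375 - 1*37 = -375 - 37 = -412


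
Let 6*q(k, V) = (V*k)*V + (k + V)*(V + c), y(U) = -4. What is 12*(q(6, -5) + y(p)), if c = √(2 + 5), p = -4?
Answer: 242 + 2*√7 ≈ 247.29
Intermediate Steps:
c = √7 ≈ 2.6458
q(k, V) = k*V²/6 + (V + k)*(V + √7)/6 (q(k, V) = ((V*k)*V + (k + V)*(V + √7))/6 = (k*V² + (V + k)*(V + √7))/6 = k*V²/6 + (V + k)*(V + √7)/6)
12*(q(6, -5) + y(p)) = 12*(((⅙)*(-5)² + (⅙)*(-5)*6 + (⅙)*(-5)*√7 + (⅙)*6*√7 + (⅙)*6*(-5)²) - 4) = 12*(((⅙)*25 - 5 - 5*√7/6 + √7 + (⅙)*6*25) - 4) = 12*((25/6 - 5 - 5*√7/6 + √7 + 25) - 4) = 12*((145/6 + √7/6) - 4) = 12*(121/6 + √7/6) = 242 + 2*√7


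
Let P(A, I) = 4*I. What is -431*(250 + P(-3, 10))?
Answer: -124990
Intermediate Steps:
-431*(250 + P(-3, 10)) = -431*(250 + 4*10) = -431*(250 + 40) = -431*290 = -124990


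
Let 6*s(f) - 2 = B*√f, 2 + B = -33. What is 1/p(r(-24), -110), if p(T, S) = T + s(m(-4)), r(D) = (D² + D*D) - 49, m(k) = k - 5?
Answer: 7944/8767085 + 126*I/8767085 ≈ 0.00090612 + 1.4372e-5*I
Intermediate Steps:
m(k) = -5 + k
B = -35 (B = -2 - 33 = -35)
s(f) = ⅓ - 35*√f/6 (s(f) = ⅓ + (-35*√f)/6 = ⅓ - 35*√f/6)
r(D) = -49 + 2*D² (r(D) = (D² + D²) - 49 = 2*D² - 49 = -49 + 2*D²)
p(T, S) = ⅓ + T - 35*I/2 (p(T, S) = T + (⅓ - 35*√(-5 - 4)/6) = T + (⅓ - 35*I/2) = ⅓ + T - 35*I/2)
1/p(r(-24), -110) = 1/(⅓ + (-49 + 2*(-24)²) - 35*I/2) = 1/(⅓ + (-49 + 2*576) - 35*I/2) = 1/(⅓ + (-49 + 1152) - 35*I/2) = 1/(⅓ + 1103 - 35*I/2) = 1/(3310/3 - 35*I/2) = 36*(3310/3 + 35*I/2)/43835425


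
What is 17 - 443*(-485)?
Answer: 214872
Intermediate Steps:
17 - 443*(-485) = 17 + 214855 = 214872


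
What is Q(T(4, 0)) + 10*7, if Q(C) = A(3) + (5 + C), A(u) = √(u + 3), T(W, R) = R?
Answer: 75 + √6 ≈ 77.449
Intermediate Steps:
A(u) = √(3 + u)
Q(C) = 5 + C + √6 (Q(C) = √(3 + 3) + (5 + C) = √6 + (5 + C) = 5 + C + √6)
Q(T(4, 0)) + 10*7 = (5 + 0 + √6) + 10*7 = (5 + √6) + 70 = 75 + √6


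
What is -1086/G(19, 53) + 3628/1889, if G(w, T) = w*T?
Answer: 1601942/1902223 ≈ 0.84214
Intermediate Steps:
G(w, T) = T*w
-1086/G(19, 53) + 3628/1889 = -1086/(53*19) + 3628/1889 = -1086/1007 + 3628*(1/1889) = -1086*1/1007 + 3628/1889 = -1086/1007 + 3628/1889 = 1601942/1902223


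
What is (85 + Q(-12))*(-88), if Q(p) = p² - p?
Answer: -21208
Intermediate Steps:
(85 + Q(-12))*(-88) = (85 - 12*(-1 - 12))*(-88) = (85 - 12*(-13))*(-88) = (85 + 156)*(-88) = 241*(-88) = -21208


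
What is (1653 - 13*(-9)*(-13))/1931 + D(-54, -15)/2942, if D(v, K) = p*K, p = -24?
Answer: 541752/2840501 ≈ 0.19072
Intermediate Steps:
D(v, K) = -24*K
(1653 - 13*(-9)*(-13))/1931 + D(-54, -15)/2942 = (1653 - 13*(-9)*(-13))/1931 - 24*(-15)/2942 = (1653 + 117*(-13))*(1/1931) + 360*(1/2942) = (1653 - 1521)*(1/1931) + 180/1471 = 132*(1/1931) + 180/1471 = 132/1931 + 180/1471 = 541752/2840501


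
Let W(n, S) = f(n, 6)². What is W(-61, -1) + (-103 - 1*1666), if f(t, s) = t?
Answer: 1952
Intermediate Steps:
W(n, S) = n²
W(-61, -1) + (-103 - 1*1666) = (-61)² + (-103 - 1*1666) = 3721 + (-103 - 1666) = 3721 - 1769 = 1952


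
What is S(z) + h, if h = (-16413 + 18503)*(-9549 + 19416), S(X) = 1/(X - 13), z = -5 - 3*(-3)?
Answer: 185598269/9 ≈ 2.0622e+7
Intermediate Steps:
z = 4 (z = -5 + 9 = 4)
S(X) = 1/(-13 + X)
h = 20622030 (h = 2090*9867 = 20622030)
S(z) + h = 1/(-13 + 4) + 20622030 = 1/(-9) + 20622030 = -⅑ + 20622030 = 185598269/9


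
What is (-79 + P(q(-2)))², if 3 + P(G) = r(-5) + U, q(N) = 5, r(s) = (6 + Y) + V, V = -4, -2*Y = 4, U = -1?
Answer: 6889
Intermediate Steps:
Y = -2 (Y = -½*4 = -2)
r(s) = 0 (r(s) = (6 - 2) - 4 = 4 - 4 = 0)
P(G) = -4 (P(G) = -3 + (0 - 1) = -3 - 1 = -4)
(-79 + P(q(-2)))² = (-79 - 4)² = (-83)² = 6889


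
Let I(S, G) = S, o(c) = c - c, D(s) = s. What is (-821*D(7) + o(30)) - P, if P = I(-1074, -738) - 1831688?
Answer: 1827015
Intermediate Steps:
o(c) = 0
P = -1832762 (P = -1074 - 1831688 = -1832762)
(-821*D(7) + o(30)) - P = (-821*7 + 0) - 1*(-1832762) = (-5747 + 0) + 1832762 = -5747 + 1832762 = 1827015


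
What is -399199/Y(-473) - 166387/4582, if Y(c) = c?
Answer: 1750428767/2167286 ≈ 807.66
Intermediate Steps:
-399199/Y(-473) - 166387/4582 = -399199/(-473) - 166387/4582 = -399199*(-1/473) - 166387*1/4582 = 399199/473 - 166387/4582 = 1750428767/2167286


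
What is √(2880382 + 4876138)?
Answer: 2*√1939130 ≈ 2785.1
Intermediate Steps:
√(2880382 + 4876138) = √7756520 = 2*√1939130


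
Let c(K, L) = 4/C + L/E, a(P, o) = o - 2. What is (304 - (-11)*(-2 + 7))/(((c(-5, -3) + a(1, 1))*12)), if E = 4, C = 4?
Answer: -359/9 ≈ -39.889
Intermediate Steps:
a(P, o) = -2 + o
c(K, L) = 1 + L/4 (c(K, L) = 4/4 + L/4 = 4*(1/4) + L*(1/4) = 1 + L/4)
(304 - (-11)*(-2 + 7))/(((c(-5, -3) + a(1, 1))*12)) = (304 - (-11)*(-2 + 7))/((((1 + (1/4)*(-3)) + (-2 + 1))*12)) = (304 - (-11)*5)/((((1 - 3/4) - 1)*12)) = (304 - 1*(-55))/(((1/4 - 1)*12)) = (304 + 55)/((-3/4*12)) = 359/(-9) = 359*(-1/9) = -359/9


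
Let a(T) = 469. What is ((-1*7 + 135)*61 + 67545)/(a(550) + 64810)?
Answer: 75353/65279 ≈ 1.1543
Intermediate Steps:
((-1*7 + 135)*61 + 67545)/(a(550) + 64810) = ((-1*7 + 135)*61 + 67545)/(469 + 64810) = ((-7 + 135)*61 + 67545)/65279 = (128*61 + 67545)*(1/65279) = (7808 + 67545)*(1/65279) = 75353*(1/65279) = 75353/65279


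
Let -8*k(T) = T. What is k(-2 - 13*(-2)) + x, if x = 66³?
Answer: 287493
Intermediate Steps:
k(T) = -T/8
x = 287496
k(-2 - 13*(-2)) + x = -(-2 - 13*(-2))/8 + 287496 = -(-2 + 26)/8 + 287496 = -⅛*24 + 287496 = -3 + 287496 = 287493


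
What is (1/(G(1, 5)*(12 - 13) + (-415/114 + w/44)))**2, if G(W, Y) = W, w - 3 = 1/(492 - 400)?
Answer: 53239101696/1112828778649 ≈ 0.047841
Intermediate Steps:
w = 277/92 (w = 3 + 1/(492 - 400) = 3 + 1/92 = 277/92 ≈ 3.0109)
(1/(G(1, 5)*(12 - 13) + (-415/114 + w/44)))**2 = (1/(1*(12 - 13) + (-415/114 + (277/92)/44)))**2 = (1/(1*(-1) + (-415*1/114 + (277/92)*(1/44))))**2 = (1/(-1 + (-415/114 + 277/4048)))**2 = (1/(-1 - 824171/230736))**2 = (1/(-1054907/230736))**2 = (-230736/1054907)**2 = 53239101696/1112828778649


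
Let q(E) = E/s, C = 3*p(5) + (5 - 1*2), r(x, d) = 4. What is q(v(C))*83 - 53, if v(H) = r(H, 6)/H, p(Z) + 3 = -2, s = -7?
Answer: -1030/21 ≈ -49.048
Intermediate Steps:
p(Z) = -5 (p(Z) = -3 - 2 = -5)
C = -12 (C = 3*(-5) + (5 - 1*2) = -15 + (5 - 2) = -15 + 3 = -12)
v(H) = 4/H
q(E) = -E/7 (q(E) = E/(-7) = E*(-⅐) = -E/7)
q(v(C))*83 - 53 = -4/(7*(-12))*83 - 53 = -4*(-1)/(7*12)*83 - 53 = -⅐*(-⅓)*83 - 53 = (1/21)*83 - 53 = 83/21 - 53 = -1030/21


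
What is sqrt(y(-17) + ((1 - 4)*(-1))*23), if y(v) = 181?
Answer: 5*sqrt(10) ≈ 15.811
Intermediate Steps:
sqrt(y(-17) + ((1 - 4)*(-1))*23) = sqrt(181 + ((1 - 4)*(-1))*23) = sqrt(181 - 3*(-1)*23) = sqrt(181 + 3*23) = sqrt(181 + 69) = sqrt(250) = 5*sqrt(10)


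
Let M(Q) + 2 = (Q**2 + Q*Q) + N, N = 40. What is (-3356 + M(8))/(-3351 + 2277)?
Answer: 1595/537 ≈ 2.9702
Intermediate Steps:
M(Q) = 38 + 2*Q**2 (M(Q) = -2 + ((Q**2 + Q*Q) + 40) = -2 + ((Q**2 + Q**2) + 40) = -2 + (2*Q**2 + 40) = -2 + (40 + 2*Q**2) = 38 + 2*Q**2)
(-3356 + M(8))/(-3351 + 2277) = (-3356 + (38 + 2*8**2))/(-3351 + 2277) = (-3356 + (38 + 2*64))/(-1074) = (-3356 + (38 + 128))*(-1/1074) = (-3356 + 166)*(-1/1074) = -3190*(-1/1074) = 1595/537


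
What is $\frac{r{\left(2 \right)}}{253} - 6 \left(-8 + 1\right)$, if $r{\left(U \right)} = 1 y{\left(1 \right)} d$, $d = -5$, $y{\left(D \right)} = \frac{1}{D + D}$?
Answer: $\frac{21247}{506} \approx 41.99$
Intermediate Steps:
$y{\left(D \right)} = \frac{1}{2 D}$
$r{\left(U \right)} = - \frac{5}{2}$ ($r{\left(U \right)} = 1 \frac{1}{2 \cdot 1} \left(-5\right) = 1 \cdot \frac{1}{2} \cdot 1 \left(-5\right) = 1 \cdot \frac{1}{2} \left(-5\right) = \frac{1}{2} \left(-5\right) = - \frac{5}{2}$)
$\frac{r{\left(2 \right)}}{253} - 6 \left(-8 + 1\right) = \frac{1}{253} \left(- \frac{5}{2}\right) - 6 \left(-8 + 1\right) = \frac{1}{253} \left(- \frac{5}{2}\right) - -42 = - \frac{5}{506} + 42 = \frac{21247}{506}$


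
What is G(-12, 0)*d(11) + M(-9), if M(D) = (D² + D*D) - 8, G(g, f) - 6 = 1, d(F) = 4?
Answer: 182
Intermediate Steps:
G(g, f) = 7 (G(g, f) = 6 + 1 = 7)
M(D) = -8 + 2*D² (M(D) = (D² + D²) - 8 = 2*D² - 8 = -8 + 2*D²)
G(-12, 0)*d(11) + M(-9) = 7*4 + (-8 + 2*(-9)²) = 28 + (-8 + 2*81) = 28 + (-8 + 162) = 28 + 154 = 182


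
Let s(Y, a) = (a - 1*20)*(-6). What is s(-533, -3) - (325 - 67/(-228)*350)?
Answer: -33043/114 ≈ -289.85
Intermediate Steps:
s(Y, a) = 120 - 6*a (s(Y, a) = (a - 20)*(-6) = (-20 + a)*(-6) = 120 - 6*a)
s(-533, -3) - (325 - 67/(-228)*350) = (120 - 6*(-3)) - (325 - 67/(-228)*350) = (120 + 18) - (325 - 67*(-1/228)*350) = 138 - (325 + (67/228)*350) = 138 - (325 + 11725/114) = 138 - 1*48775/114 = 138 - 48775/114 = -33043/114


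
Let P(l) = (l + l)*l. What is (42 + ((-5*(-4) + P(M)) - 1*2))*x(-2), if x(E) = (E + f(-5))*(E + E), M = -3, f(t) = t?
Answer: 2184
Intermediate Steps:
P(l) = 2*l**2 (P(l) = (2*l)*l = 2*l**2)
x(E) = 2*E*(-5 + E) (x(E) = (E - 5)*(E + E) = (-5 + E)*(2*E) = 2*E*(-5 + E))
(42 + ((-5*(-4) + P(M)) - 1*2))*x(-2) = (42 + ((-5*(-4) + 2*(-3)**2) - 1*2))*(2*(-2)*(-5 - 2)) = (42 + ((20 + 2*9) - 2))*(2*(-2)*(-7)) = (42 + ((20 + 18) - 2))*28 = (42 + (38 - 2))*28 = (42 + 36)*28 = 78*28 = 2184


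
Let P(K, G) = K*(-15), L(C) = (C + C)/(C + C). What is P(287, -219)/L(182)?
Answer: -4305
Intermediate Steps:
L(C) = 1 (L(C) = (2*C)/((2*C)) = (2*C)*(1/(2*C)) = 1)
P(K, G) = -15*K
P(287, -219)/L(182) = -15*287/1 = -4305*1 = -4305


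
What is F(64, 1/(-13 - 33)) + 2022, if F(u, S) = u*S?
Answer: 46474/23 ≈ 2020.6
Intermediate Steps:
F(u, S) = S*u
F(64, 1/(-13 - 33)) + 2022 = 64/(-13 - 33) + 2022 = 64/(-46) + 2022 = -1/46*64 + 2022 = -32/23 + 2022 = 46474/23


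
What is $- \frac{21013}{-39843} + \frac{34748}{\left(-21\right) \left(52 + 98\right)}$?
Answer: $- \frac{10462489}{996075} \approx -10.504$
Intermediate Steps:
$- \frac{21013}{-39843} + \frac{34748}{\left(-21\right) \left(52 + 98\right)} = \left(-21013\right) \left(- \frac{1}{39843}\right) + \frac{34748}{\left(-21\right) 150} = \frac{21013}{39843} + \frac{34748}{-3150} = \frac{21013}{39843} + 34748 \left(- \frac{1}{3150}\right) = \frac{21013}{39843} - \frac{2482}{225} = - \frac{10462489}{996075}$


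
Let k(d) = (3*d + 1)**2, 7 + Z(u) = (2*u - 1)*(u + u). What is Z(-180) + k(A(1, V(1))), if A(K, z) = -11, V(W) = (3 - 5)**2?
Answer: 130977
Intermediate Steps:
V(W) = 4 (V(W) = (-2)**2 = 4)
Z(u) = -7 + 2*u*(-1 + 2*u) (Z(u) = -7 + (2*u - 1)*(u + u) = -7 + (-1 + 2*u)*(2*u) = -7 + 2*u*(-1 + 2*u))
k(d) = (1 + 3*d)**2
Z(-180) + k(A(1, V(1))) = (-7 - 2*(-180) + 4*(-180)**2) + (1 + 3*(-11))**2 = (-7 + 360 + 4*32400) + (1 - 33)**2 = (-7 + 360 + 129600) + (-32)**2 = 129953 + 1024 = 130977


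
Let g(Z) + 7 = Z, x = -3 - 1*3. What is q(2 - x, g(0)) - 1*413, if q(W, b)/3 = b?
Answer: -434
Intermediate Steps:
x = -6 (x = -3 - 3 = -6)
g(Z) = -7 + Z
q(W, b) = 3*b
q(2 - x, g(0)) - 1*413 = 3*(-7 + 0) - 1*413 = 3*(-7) - 413 = -21 - 413 = -434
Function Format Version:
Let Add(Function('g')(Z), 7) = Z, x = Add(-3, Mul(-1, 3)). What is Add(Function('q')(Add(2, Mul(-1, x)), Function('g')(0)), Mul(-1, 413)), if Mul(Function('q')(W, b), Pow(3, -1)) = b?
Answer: -434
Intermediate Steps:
x = -6 (x = Add(-3, -3) = -6)
Function('g')(Z) = Add(-7, Z)
Function('q')(W, b) = Mul(3, b)
Add(Function('q')(Add(2, Mul(-1, x)), Function('g')(0)), Mul(-1, 413)) = Add(Mul(3, Add(-7, 0)), Mul(-1, 413)) = Add(Mul(3, -7), -413) = Add(-21, -413) = -434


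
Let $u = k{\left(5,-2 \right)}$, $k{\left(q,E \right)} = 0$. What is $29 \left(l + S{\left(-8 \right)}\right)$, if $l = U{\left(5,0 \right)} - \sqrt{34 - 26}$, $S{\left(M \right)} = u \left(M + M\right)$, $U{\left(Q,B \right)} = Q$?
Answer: $145 - 58 \sqrt{2} \approx 62.976$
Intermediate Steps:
$u = 0$
$S{\left(M \right)} = 0$ ($S{\left(M \right)} = 0 \left(M + M\right) = 0 \cdot 2 M = 0$)
$l = 5 - 2 \sqrt{2}$ ($l = 5 - \sqrt{34 - 26} = 5 - \sqrt{8} = 5 - 2 \sqrt{2} \approx 2.1716$)
$29 \left(l + S{\left(-8 \right)}\right) = 29 \left(\left(5 - 2 \sqrt{2}\right) + 0\right) = 29 \left(5 - 2 \sqrt{2}\right) = 145 - 58 \sqrt{2}$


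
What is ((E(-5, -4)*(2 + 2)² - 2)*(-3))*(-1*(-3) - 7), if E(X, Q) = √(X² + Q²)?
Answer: -24 + 192*√41 ≈ 1205.4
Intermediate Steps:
E(X, Q) = √(Q² + X²)
((E(-5, -4)*(2 + 2)² - 2)*(-3))*(-1*(-3) - 7) = ((√((-4)² + (-5)²)*(2 + 2)² - 2)*(-3))*(-1*(-3) - 7) = ((√(16 + 25)*4² - 2)*(-3))*(3 - 7) = ((√41*16 - 2)*(-3))*(-4) = ((16*√41 - 2)*(-3))*(-4) = ((-2 + 16*√41)*(-3))*(-4) = (6 - 48*√41)*(-4) = -24 + 192*√41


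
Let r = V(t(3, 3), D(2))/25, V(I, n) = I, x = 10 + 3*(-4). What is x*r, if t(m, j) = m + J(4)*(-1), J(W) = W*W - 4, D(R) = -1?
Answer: 18/25 ≈ 0.72000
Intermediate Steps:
J(W) = -4 + W² (J(W) = W² - 4 = -4 + W²)
t(m, j) = -12 + m (t(m, j) = m + (-4 + 4²)*(-1) = m + (-4 + 16)*(-1) = m + 12*(-1) = m - 12 = -12 + m)
x = -2 (x = 10 - 12 = -2)
r = -9/25 (r = (-12 + 3)/25 = -9*1/25 = -9/25 ≈ -0.36000)
x*r = -2*(-9/25) = 18/25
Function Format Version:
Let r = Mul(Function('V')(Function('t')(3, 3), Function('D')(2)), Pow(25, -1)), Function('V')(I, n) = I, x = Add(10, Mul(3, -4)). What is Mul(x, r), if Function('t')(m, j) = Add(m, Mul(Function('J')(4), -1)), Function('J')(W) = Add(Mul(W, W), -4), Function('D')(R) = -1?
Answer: Rational(18, 25) ≈ 0.72000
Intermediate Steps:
Function('J')(W) = Add(-4, Pow(W, 2)) (Function('J')(W) = Add(Pow(W, 2), -4) = Add(-4, Pow(W, 2)))
Function('t')(m, j) = Add(-12, m) (Function('t')(m, j) = Add(m, Mul(Add(-4, Pow(4, 2)), -1)) = Add(m, Mul(Add(-4, 16), -1)) = Add(m, Mul(12, -1)) = Add(m, -12) = Add(-12, m))
x = -2 (x = Add(10, -12) = -2)
r = Rational(-9, 25) (r = Mul(Add(-12, 3), Pow(25, -1)) = Mul(-9, Rational(1, 25)) = Rational(-9, 25) ≈ -0.36000)
Mul(x, r) = Mul(-2, Rational(-9, 25)) = Rational(18, 25)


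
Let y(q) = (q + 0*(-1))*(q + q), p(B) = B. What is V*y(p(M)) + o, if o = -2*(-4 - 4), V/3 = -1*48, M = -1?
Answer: -272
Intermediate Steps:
y(q) = 2*q² (y(q) = (q + 0)*(2*q) = q*(2*q) = 2*q²)
V = -144 (V = 3*(-1*48) = 3*(-48) = -144)
o = 16 (o = -2*(-8) = 16)
V*y(p(M)) + o = -288*(-1)² + 16 = -288 + 16 = -272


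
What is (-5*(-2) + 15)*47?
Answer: 1175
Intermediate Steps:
(-5*(-2) + 15)*47 = (10 + 15)*47 = 25*47 = 1175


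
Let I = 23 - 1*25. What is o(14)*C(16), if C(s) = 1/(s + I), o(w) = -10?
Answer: -5/7 ≈ -0.71429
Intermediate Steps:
I = -2 (I = 23 - 25 = -2)
C(s) = 1/(-2 + s) (C(s) = 1/(s - 2) = 1/(-2 + s))
o(14)*C(16) = -10/(-2 + 16) = -10/14 = -10*1/14 = -5/7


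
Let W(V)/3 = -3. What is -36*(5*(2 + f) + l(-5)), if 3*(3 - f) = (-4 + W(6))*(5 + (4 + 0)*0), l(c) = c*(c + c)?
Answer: -6600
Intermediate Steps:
W(V) = -9 (W(V) = 3*(-3) = -9)
l(c) = 2*c² (l(c) = c*(2*c) = 2*c²)
f = 74/3 (f = 3 - (-4 - 9)*(5 + (4 + 0)*0)/3 = 3 - (-13)*(5 + 4*0)/3 = 3 - (-13)*(5 + 0)/3 = 3 - (-13)*5/3 = 3 - ⅓*(-65) = 3 + 65/3 = 74/3 ≈ 24.667)
-36*(5*(2 + f) + l(-5)) = -36*(5*(2 + 74/3) + 2*(-5)²) = -36*(5*(80/3) + 2*25) = -36*(400/3 + 50) = -36*550/3 = -6600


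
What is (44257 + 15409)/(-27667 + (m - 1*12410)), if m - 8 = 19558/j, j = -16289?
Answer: -138842782/93243357 ≈ -1.4890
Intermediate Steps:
m = 15822/2327 (m = 8 + 19558/(-16289) = 8 + 19558*(-1/16289) = 8 - 2794/2327 = 15822/2327 ≈ 6.7993)
(44257 + 15409)/(-27667 + (m - 1*12410)) = (44257 + 15409)/(-27667 + (15822/2327 - 1*12410)) = 59666/(-27667 + (15822/2327 - 12410)) = 59666/(-27667 - 28862248/2327) = 59666/(-93243357/2327) = 59666*(-2327/93243357) = -138842782/93243357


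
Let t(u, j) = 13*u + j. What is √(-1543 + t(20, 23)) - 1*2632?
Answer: -2632 + 6*I*√35 ≈ -2632.0 + 35.496*I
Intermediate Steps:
t(u, j) = j + 13*u
√(-1543 + t(20, 23)) - 1*2632 = √(-1543 + (23 + 13*20)) - 1*2632 = √(-1543 + (23 + 260)) - 2632 = √(-1543 + 283) - 2632 = √(-1260) - 2632 = 6*I*√35 - 2632 = -2632 + 6*I*√35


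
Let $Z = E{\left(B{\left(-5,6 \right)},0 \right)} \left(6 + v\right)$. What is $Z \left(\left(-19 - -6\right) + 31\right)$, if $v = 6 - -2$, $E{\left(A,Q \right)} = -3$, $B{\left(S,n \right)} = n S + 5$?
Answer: $-756$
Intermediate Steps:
$B{\left(S,n \right)} = 5 + S n$ ($B{\left(S,n \right)} = S n + 5 = 5 + S n$)
$v = 8$ ($v = 6 + 2 = 8$)
$Z = -42$ ($Z = - 3 \left(6 + 8\right) = \left(-3\right) 14 = -42$)
$Z \left(\left(-19 - -6\right) + 31\right) = - 42 \left(\left(-19 - -6\right) + 31\right) = - 42 \left(\left(-19 + 6\right) + 31\right) = - 42 \left(-13 + 31\right) = \left(-42\right) 18 = -756$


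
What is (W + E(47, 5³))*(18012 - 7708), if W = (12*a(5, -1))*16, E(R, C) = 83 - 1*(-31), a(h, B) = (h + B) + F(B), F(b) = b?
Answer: 7109760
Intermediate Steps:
a(h, B) = h + 2*B (a(h, B) = (h + B) + B = (B + h) + B = h + 2*B)
E(R, C) = 114 (E(R, C) = 83 + 31 = 114)
W = 576 (W = (12*(5 + 2*(-1)))*16 = (12*(5 - 2))*16 = (12*3)*16 = 36*16 = 576)
(W + E(47, 5³))*(18012 - 7708) = (576 + 114)*(18012 - 7708) = 690*10304 = 7109760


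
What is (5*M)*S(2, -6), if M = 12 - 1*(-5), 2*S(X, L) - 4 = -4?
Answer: 0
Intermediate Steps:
S(X, L) = 0 (S(X, L) = 2 + (1/2)*(-4) = 2 - 2 = 0)
M = 17 (M = 12 + 5 = 17)
(5*M)*S(2, -6) = (5*17)*0 = 85*0 = 0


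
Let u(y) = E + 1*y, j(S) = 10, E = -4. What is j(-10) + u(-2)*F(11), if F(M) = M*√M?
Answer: 10 - 66*√11 ≈ -208.90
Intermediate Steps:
F(M) = M^(3/2)
u(y) = -4 + y (u(y) = -4 + 1*y = -4 + y)
j(-10) + u(-2)*F(11) = 10 + (-4 - 2)*11^(3/2) = 10 - 66*√11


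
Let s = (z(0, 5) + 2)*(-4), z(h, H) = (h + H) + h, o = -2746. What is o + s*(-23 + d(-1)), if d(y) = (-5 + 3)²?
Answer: -2214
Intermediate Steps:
z(h, H) = H + 2*h (z(h, H) = (H + h) + h = H + 2*h)
s = -28 (s = ((5 + 2*0) + 2)*(-4) = ((5 + 0) + 2)*(-4) = (5 + 2)*(-4) = 7*(-4) = -28)
d(y) = 4 (d(y) = (-2)² = 4)
o + s*(-23 + d(-1)) = -2746 - 28*(-23 + 4) = -2746 - 28*(-19) = -2746 + 532 = -2214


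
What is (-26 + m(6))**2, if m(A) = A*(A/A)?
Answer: 400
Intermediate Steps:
m(A) = A (m(A) = A*1 = A)
(-26 + m(6))**2 = (-26 + 6)**2 = (-20)**2 = 400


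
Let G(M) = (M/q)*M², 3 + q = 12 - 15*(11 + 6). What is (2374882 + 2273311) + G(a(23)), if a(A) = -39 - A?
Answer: 571846903/123 ≈ 4.6492e+6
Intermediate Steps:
q = -246 (q = -3 + (12 - 15*(11 + 6)) = -3 + (12 - 15*17) = -3 + (12 - 255) = -3 - 243 = -246)
G(M) = -M³/246 (G(M) = (M/(-246))*M² = (M*(-1/246))*M² = (-M/246)*M² = -M³/246)
(2374882 + 2273311) + G(a(23)) = (2374882 + 2273311) - (-39 - 1*23)³/246 = 4648193 - (-39 - 23)³/246 = 4648193 - 1/246*(-62)³ = 4648193 - 1/246*(-238328) = 4648193 + 119164/123 = 571846903/123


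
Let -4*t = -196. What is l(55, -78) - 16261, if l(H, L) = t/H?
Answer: -894306/55 ≈ -16260.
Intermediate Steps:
t = 49 (t = -1/4*(-196) = 49)
l(H, L) = 49/H
l(55, -78) - 16261 = 49/55 - 16261 = -894306/55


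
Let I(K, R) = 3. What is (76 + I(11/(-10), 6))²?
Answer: 6241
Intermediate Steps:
(76 + I(11/(-10), 6))² = (76 + 3)² = 79² = 6241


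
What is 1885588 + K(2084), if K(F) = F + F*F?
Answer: 6230728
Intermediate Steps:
K(F) = F + F²
1885588 + K(2084) = 1885588 + 2084*(1 + 2084) = 1885588 + 2084*2085 = 1885588 + 4345140 = 6230728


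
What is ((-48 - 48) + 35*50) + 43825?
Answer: 45479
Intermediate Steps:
((-48 - 48) + 35*50) + 43825 = (-96 + 1750) + 43825 = 1654 + 43825 = 45479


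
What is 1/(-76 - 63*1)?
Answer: -1/139 ≈ -0.0071942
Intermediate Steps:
1/(-76 - 63*1) = 1/(-76 - 63) = 1/(-139) = -1/139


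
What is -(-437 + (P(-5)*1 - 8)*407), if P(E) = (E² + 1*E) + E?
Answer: -2412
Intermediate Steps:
P(E) = E² + 2*E (P(E) = (E² + E) + E = (E + E²) + E = E² + 2*E)
-(-437 + (P(-5)*1 - 8)*407) = -(-437 + (-5*(2 - 5)*1 - 8)*407) = -(-437 + (-5*(-3)*1 - 8)*407) = -(-437 + (15*1 - 8)*407) = -(-437 + (15 - 8)*407) = -(-437 + 7*407) = -(-437 + 2849) = -1*2412 = -2412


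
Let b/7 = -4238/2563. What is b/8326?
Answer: -14833/10669769 ≈ -0.0013902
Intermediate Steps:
b = -29666/2563 (b = 7*(-4238/2563) = -29666/2563 ≈ -11.575)
b/8326 = -29666/2563/8326 = -29666/2563*1/8326 = -14833/10669769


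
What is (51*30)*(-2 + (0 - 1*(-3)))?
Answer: 1530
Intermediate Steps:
(51*30)*(-2 + (0 - 1*(-3))) = 1530*(-2 + (0 + 3)) = 1530*(-2 + 3) = 1530*1 = 1530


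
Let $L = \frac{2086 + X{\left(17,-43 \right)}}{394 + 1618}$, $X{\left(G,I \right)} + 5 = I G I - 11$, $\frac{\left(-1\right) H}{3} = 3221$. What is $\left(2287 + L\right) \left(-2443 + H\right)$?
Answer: $- \frac{28055334191}{1006} \approx -2.7888 \cdot 10^{7}$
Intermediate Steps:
$H = -9663$ ($H = \left(-3\right) 3221 = -9663$)
$X{\left(G,I \right)} = -16 + G I^{2}$ ($X{\left(G,I \right)} = -5 + \left(I G I - 11\right) = -5 + \left(G I I - 11\right) = -5 + \left(G I^{2} - 11\right) = -5 + \left(-11 + G I^{2}\right) = -16 + G I^{2}$)
$L = \frac{33503}{2012}$ ($L = \frac{2086 - \left(16 - 17 \left(-43\right)^{2}\right)}{394 + 1618} = \frac{2086 + \left(-16 + 17 \cdot 1849\right)}{2012} = \left(2086 + \left(-16 + 31433\right)\right) \frac{1}{2012} = \left(2086 + 31417\right) \frac{1}{2012} = 33503 \cdot \frac{1}{2012} = \frac{33503}{2012} \approx 16.652$)
$\left(2287 + L\right) \left(-2443 + H\right) = \left(2287 + \frac{33503}{2012}\right) \left(-2443 - 9663\right) = \frac{4634947}{2012} \left(-12106\right) = - \frac{28055334191}{1006}$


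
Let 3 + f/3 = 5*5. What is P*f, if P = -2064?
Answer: -136224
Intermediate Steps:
f = 66 (f = -9 + 3*(5*5) = -9 + 3*25 = -9 + 75 = 66)
P*f = -2064*66 = -136224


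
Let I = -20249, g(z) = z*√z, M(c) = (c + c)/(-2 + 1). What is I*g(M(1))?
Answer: 40498*I*√2 ≈ 57273.0*I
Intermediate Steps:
M(c) = -2*c (M(c) = (2*c)/(-1) = (2*c)*(-1) = -2*c)
g(z) = z^(3/2)
I*g(M(1)) = -20249*(-2*I*√2) = -(-40498)*I*√2 = 40498*I*√2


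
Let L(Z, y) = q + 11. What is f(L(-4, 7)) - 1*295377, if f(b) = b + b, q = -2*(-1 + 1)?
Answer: -295355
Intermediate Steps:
q = 0 (q = -2*0 = 0)
L(Z, y) = 11 (L(Z, y) = 0 + 11 = 11)
f(b) = 2*b
f(L(-4, 7)) - 1*295377 = 2*11 - 1*295377 = 22 - 295377 = -295355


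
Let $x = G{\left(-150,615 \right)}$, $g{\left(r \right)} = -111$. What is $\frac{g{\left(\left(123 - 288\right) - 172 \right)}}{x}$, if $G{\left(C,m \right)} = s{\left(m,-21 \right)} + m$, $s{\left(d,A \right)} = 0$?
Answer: $- \frac{37}{205} \approx -0.18049$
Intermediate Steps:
$G{\left(C,m \right)} = m$ ($G{\left(C,m \right)} = 0 + m = m$)
$x = 615$
$\frac{g{\left(\left(123 - 288\right) - 172 \right)}}{x} = - \frac{111}{615} = \left(-111\right) \frac{1}{615} = - \frac{37}{205}$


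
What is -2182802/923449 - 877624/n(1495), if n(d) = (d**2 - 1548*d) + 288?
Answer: 58010485062/6627593473 ≈ 8.7529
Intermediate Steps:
n(d) = 288 + d**2 - 1548*d
-2182802/923449 - 877624/n(1495) = -2182802/923449 - 877624/(288 + 1495**2 - 1548*1495) = -2182802*1/923449 - 877624/(288 + 2235025 - 2314260) = -2182802/923449 - 877624/(-78947) = -2182802/923449 - 877624*(-1/78947) = -2182802/923449 + 79784/7177 = 58010485062/6627593473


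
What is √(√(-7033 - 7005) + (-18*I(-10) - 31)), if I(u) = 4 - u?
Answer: √(-283 + I*√14038) ≈ 3.4497 + 17.173*I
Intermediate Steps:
√(√(-7033 - 7005) + (-18*I(-10) - 31)) = √(√(-7033 - 7005) + (-18*(4 - 1*(-10)) - 31)) = √(√(-14038) + (-18*(4 + 10) - 31)) = √(I*√14038 + (-18*14 - 31)) = √(I*√14038 + (-252 - 31)) = √(I*√14038 - 283) = √(-283 + I*√14038)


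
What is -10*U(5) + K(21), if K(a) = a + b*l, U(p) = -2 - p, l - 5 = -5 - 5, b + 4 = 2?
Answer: 101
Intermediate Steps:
b = -2 (b = -4 + 2 = -2)
l = -5 (l = 5 + (-5 - 5) = 5 - 10 = -5)
K(a) = 10 + a (K(a) = a - 2*(-5) = a + 10 = 10 + a)
-10*U(5) + K(21) = -10*(-2 - 1*5) + (10 + 21) = -10*(-2 - 5) + 31 = -10*(-7) + 31 = 70 + 31 = 101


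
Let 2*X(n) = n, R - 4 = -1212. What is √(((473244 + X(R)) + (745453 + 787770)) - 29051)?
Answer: 2*√494203 ≈ 1406.0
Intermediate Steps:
R = -1208 (R = 4 - 1212 = -1208)
X(n) = n/2
√(((473244 + X(R)) + (745453 + 787770)) - 29051) = √(((473244 + (½)*(-1208)) + (745453 + 787770)) - 29051) = √(((473244 - 604) + 1533223) - 29051) = √((472640 + 1533223) - 29051) = √(2005863 - 29051) = √1976812 = 2*√494203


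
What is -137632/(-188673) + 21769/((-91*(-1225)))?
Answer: 19449749737/21032322675 ≈ 0.92476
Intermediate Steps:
-137632/(-188673) + 21769/((-91*(-1225))) = -137632*(-1/188673) + 21769/111475 = 137632/188673 + 21769*(1/111475) = 137632/188673 + 21769/111475 = 19449749737/21032322675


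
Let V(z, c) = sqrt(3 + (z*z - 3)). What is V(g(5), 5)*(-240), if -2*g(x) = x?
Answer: -600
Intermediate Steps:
g(x) = -x/2
V(z, c) = sqrt(z**2) (V(z, c) = sqrt(3 + (z**2 - 3)) = sqrt(3 + (-3 + z**2)) = sqrt(z**2))
V(g(5), 5)*(-240) = sqrt((-1/2*5)**2)*(-240) = sqrt((-5/2)**2)*(-240) = sqrt(25/4)*(-240) = (5/2)*(-240) = -600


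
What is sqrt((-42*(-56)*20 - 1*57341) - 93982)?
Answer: 3*I*sqrt(11587) ≈ 322.93*I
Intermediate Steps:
sqrt((-42*(-56)*20 - 1*57341) - 93982) = sqrt((2352*20 - 57341) - 93982) = sqrt((47040 - 57341) - 93982) = sqrt(-10301 - 93982) = sqrt(-104283) = 3*I*sqrt(11587)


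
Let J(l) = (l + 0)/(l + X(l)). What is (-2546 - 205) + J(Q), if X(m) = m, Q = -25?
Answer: -5501/2 ≈ -2750.5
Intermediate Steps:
J(l) = ½ (J(l) = (l + 0)/(l + l) = l/((2*l)) = l*(1/(2*l)) = ½)
(-2546 - 205) + J(Q) = (-2546 - 205) + ½ = -2751 + ½ = -5501/2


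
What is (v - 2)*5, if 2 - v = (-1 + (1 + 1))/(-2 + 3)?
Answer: -5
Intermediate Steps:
v = 1 (v = 2 - (-1 + (1 + 1))/(-2 + 3) = 2 - (-1 + 2)/1 = 2 - 1 = 1)
(v - 2)*5 = (1 - 2)*5 = -1*5 = -5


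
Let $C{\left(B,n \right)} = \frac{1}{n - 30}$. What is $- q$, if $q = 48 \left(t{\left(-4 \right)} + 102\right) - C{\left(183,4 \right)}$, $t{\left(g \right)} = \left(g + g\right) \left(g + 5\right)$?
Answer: $- \frac{117313}{26} \approx -4512.0$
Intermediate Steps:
$C{\left(B,n \right)} = \frac{1}{-30 + n}$
$t{\left(g \right)} = 2 g \left(5 + g\right)$
$q = \frac{117313}{26}$ ($q = 48 \left(2 \left(-4\right) \left(5 - 4\right) + 102\right) - \frac{1}{-30 + 4} = 48 \left(2 \left(-4\right) 1 + 102\right) - \frac{1}{-26} = 48 \left(-8 + 102\right) - - \frac{1}{26} = 48 \cdot 94 + \frac{1}{26} = 4512 + \frac{1}{26} = \frac{117313}{26} \approx 4512.0$)
$- q = \left(-1\right) \frac{117313}{26} = - \frac{117313}{26}$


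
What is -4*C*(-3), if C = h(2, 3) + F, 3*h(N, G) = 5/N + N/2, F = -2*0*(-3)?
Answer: 14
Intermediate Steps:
F = 0 (F = 0*(-3) = 0)
h(N, G) = N/6 + 5/(3*N) (h(N, G) = (5/N + N/2)/3 = (N/2 + 5/N)/3 = N/6 + 5/(3*N))
C = 7/6 (C = (⅙)*(10 + 2²)/2 + 0 = (⅙)*(½)*(10 + 4) + 0 = (⅙)*(½)*14 + 0 = 7/6 + 0 = 7/6 ≈ 1.1667)
-4*C*(-3) = -4*7/6*(-3) = -14/3*(-3) = 14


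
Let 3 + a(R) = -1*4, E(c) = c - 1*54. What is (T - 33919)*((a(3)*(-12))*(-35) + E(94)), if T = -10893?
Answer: 129954800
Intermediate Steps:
E(c) = -54 + c (E(c) = c - 54 = -54 + c)
a(R) = -7 (a(R) = -3 - 1*4 = -3 - 4 = -7)
(T - 33919)*((a(3)*(-12))*(-35) + E(94)) = (-10893 - 33919)*(-7*(-12)*(-35) + (-54 + 94)) = -44812*(84*(-35) + 40) = -44812*(-2940 + 40) = -44812*(-2900) = 129954800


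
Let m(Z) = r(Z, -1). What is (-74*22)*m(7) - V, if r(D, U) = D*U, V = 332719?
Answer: -321323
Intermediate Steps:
m(Z) = -Z (m(Z) = Z*(-1) = -Z)
(-74*22)*m(7) - V = (-74*22)*(-1*7) - 1*332719 = -1628*(-7) - 332719 = 11396 - 332719 = -321323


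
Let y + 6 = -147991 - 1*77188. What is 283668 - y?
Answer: 508853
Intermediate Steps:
y = -225185 (y = -6 + (-147991 - 1*77188) = -6 + (-147991 - 77188) = -6 - 225179 = -225185)
283668 - y = 283668 - 1*(-225185) = 283668 + 225185 = 508853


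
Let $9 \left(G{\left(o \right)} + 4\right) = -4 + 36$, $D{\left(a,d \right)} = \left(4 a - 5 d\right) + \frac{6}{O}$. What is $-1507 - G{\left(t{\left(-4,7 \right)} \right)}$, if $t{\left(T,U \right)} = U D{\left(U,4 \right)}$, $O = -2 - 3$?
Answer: $- \frac{13559}{9} \approx -1506.6$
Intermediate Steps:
$O = -5$
$D{\left(a,d \right)} = - \frac{6}{5} - 5 d + 4 a$ ($D{\left(a,d \right)} = \left(4 a - 5 d\right) + \frac{6}{-5} = \left(- 5 d + 4 a\right) + 6 \left(- \frac{1}{5}\right) = \left(- 5 d + 4 a\right) - \frac{6}{5} = - \frac{6}{5} - 5 d + 4 a$)
$t{\left(T,U \right)} = U \left(- \frac{106}{5} + 4 U\right)$ ($t{\left(T,U \right)} = U \left(- \frac{6}{5} - 20 + 4 U\right) = U \left(- \frac{106}{5} + 4 U\right)$)
$G{\left(o \right)} = - \frac{4}{9}$ ($G{\left(o \right)} = -4 + \frac{-4 + 36}{9} = -4 + \frac{1}{9} \cdot 32 = -4 + \frac{32}{9} = - \frac{4}{9}$)
$-1507 - G{\left(t{\left(-4,7 \right)} \right)} = -1507 - - \frac{4}{9} = -1507 + \frac{4}{9} = - \frac{13559}{9}$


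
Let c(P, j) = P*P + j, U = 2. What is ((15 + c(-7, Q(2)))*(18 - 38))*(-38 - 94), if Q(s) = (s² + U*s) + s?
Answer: 195360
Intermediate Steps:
Q(s) = s² + 3*s (Q(s) = (s² + 2*s) + s = s² + 3*s)
c(P, j) = j + P² (c(P, j) = P² + j = j + P²)
((15 + c(-7, Q(2)))*(18 - 38))*(-38 - 94) = ((15 + (2*(3 + 2) + (-7)²))*(18 - 38))*(-38 - 94) = ((15 + (2*5 + 49))*(-20))*(-132) = ((15 + (10 + 49))*(-20))*(-132) = ((15 + 59)*(-20))*(-132) = (74*(-20))*(-132) = -1480*(-132) = 195360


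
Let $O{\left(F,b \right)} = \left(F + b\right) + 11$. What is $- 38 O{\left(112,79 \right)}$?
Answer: $-7676$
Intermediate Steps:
$O{\left(F,b \right)} = 11 + F + b$
$- 38 O{\left(112,79 \right)} = - 38 \left(11 + 112 + 79\right) = \left(-38\right) 202 = -7676$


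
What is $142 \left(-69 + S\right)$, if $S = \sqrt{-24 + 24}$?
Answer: $-9798$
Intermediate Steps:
$S = 0$ ($S = \sqrt{0} = 0$)
$142 \left(-69 + S\right) = 142 \left(-69 + 0\right) = 142 \left(-69\right) = -9798$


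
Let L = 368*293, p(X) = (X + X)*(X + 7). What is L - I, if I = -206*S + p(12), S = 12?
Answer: 109840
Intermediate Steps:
p(X) = 2*X*(7 + X) (p(X) = (2*X)*(7 + X) = 2*X*(7 + X))
I = -2016 (I = -206*12 + 2*12*(7 + 12) = -2472 + 2*12*19 = -2472 + 456 = -2016)
L = 107824
L - I = 107824 - 1*(-2016) = 107824 + 2016 = 109840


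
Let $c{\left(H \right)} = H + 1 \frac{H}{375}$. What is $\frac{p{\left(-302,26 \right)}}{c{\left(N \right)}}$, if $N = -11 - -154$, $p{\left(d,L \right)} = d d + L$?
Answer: $\frac{17105625}{26884} \approx 636.28$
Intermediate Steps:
$p{\left(d,L \right)} = L + d^{2}$ ($p{\left(d,L \right)} = d^{2} + L = L + d^{2}$)
$N = 143$ ($N = -11 + 154 = 143$)
$c{\left(H \right)} = \frac{376 H}{375}$ ($c{\left(H \right)} = H + 1 H \frac{1}{375} = H + 1 \frac{H}{375} = H + \frac{H}{375} = \frac{376 H}{375}$)
$\frac{p{\left(-302,26 \right)}}{c{\left(N \right)}} = \frac{26 + \left(-302\right)^{2}}{\frac{376}{375} \cdot 143} = \frac{26 + 91204}{\frac{53768}{375}} = 91230 \cdot \frac{375}{53768} = \frac{17105625}{26884}$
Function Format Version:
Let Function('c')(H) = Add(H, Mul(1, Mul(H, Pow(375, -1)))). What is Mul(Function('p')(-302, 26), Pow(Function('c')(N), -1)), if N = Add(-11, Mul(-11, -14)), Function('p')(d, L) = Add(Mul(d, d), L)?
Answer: Rational(17105625, 26884) ≈ 636.28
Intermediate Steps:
Function('p')(d, L) = Add(L, Pow(d, 2)) (Function('p')(d, L) = Add(Pow(d, 2), L) = Add(L, Pow(d, 2)))
N = 143 (N = Add(-11, 154) = 143)
Function('c')(H) = Mul(Rational(376, 375), H) (Function('c')(H) = Add(H, Mul(1, Mul(H, Rational(1, 375)))) = Add(H, Mul(1, Mul(Rational(1, 375), H))) = Add(H, Mul(Rational(1, 375), H)) = Mul(Rational(376, 375), H))
Mul(Function('p')(-302, 26), Pow(Function('c')(N), -1)) = Mul(Add(26, Pow(-302, 2)), Pow(Mul(Rational(376, 375), 143), -1)) = Mul(Add(26, 91204), Pow(Rational(53768, 375), -1)) = Mul(91230, Rational(375, 53768)) = Rational(17105625, 26884)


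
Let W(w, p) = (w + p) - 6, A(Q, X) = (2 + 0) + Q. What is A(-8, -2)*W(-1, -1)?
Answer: 48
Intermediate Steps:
A(Q, X) = 2 + Q
W(w, p) = -6 + p + w (W(w, p) = (p + w) - 6 = -6 + p + w)
A(-8, -2)*W(-1, -1) = (2 - 8)*(-6 - 1 - 1) = -6*(-8) = 48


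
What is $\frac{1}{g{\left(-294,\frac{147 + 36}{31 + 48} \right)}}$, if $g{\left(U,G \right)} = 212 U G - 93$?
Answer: $- \frac{79}{11413371} \approx -6.9217 \cdot 10^{-6}$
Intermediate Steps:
$g{\left(U,G \right)} = -93 + 212 G U$ ($g{\left(U,G \right)} = 212 G U - 93 = -93 + 212 G U$)
$\frac{1}{g{\left(-294,\frac{147 + 36}{31 + 48} \right)}} = \frac{1}{-93 + 212 \frac{147 + 36}{31 + 48} \left(-294\right)} = \frac{1}{-93 + 212 \cdot \frac{183}{79} \left(-294\right)} = \frac{1}{-93 - \frac{11406024}{79}} = \frac{1}{- \frac{11413371}{79}} = - \frac{79}{11413371}$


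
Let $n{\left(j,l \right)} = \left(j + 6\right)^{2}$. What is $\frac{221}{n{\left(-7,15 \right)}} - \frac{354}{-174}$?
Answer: $\frac{6468}{29} \approx 223.03$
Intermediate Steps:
$n{\left(j,l \right)} = \left(6 + j\right)^{2}$
$\frac{221}{n{\left(-7,15 \right)}} - \frac{354}{-174} = \frac{221}{\left(6 - 7\right)^{2}} - \frac{354}{-174} = \frac{221}{\left(-1\right)^{2}} - - \frac{59}{29} = \frac{221}{1} + \frac{59}{29} = 221 \cdot 1 + \frac{59}{29} = 221 + \frac{59}{29} = \frac{6468}{29}$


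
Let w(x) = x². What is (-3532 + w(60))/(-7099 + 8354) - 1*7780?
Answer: -9763832/1255 ≈ -7779.9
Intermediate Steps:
(-3532 + w(60))/(-7099 + 8354) - 1*7780 = (-3532 + 60²)/(-7099 + 8354) - 1*7780 = (-3532 + 3600)/1255 - 7780 = 68*(1/1255) - 7780 = 68/1255 - 7780 = -9763832/1255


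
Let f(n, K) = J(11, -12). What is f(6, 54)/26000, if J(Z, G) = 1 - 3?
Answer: -1/13000 ≈ -7.6923e-5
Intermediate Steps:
J(Z, G) = -2
f(n, K) = -2
f(6, 54)/26000 = -2/26000 = -2*1/26000 = -1/13000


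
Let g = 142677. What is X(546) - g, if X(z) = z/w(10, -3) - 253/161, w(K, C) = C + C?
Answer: -999387/7 ≈ -1.4277e+5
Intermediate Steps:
w(K, C) = 2*C
X(z) = -11/7 - z/6 (X(z) = z/((2*(-3))) - 253/161 = z/(-6) - 253*1/161 = z*(-⅙) - 11/7 = -z/6 - 11/7 = -11/7 - z/6)
X(546) - g = (-11/7 - ⅙*546) - 1*142677 = (-11/7 - 91) - 142677 = -648/7 - 142677 = -999387/7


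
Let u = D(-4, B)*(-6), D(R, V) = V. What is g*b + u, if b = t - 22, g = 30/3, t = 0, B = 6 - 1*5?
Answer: -226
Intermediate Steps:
B = 1 (B = 6 - 5 = 1)
g = 10 (g = 30*(1/3) = 10)
b = -22 (b = 0 - 22 = -22)
u = -6 (u = 1*(-6) = -6)
g*b + u = 10*(-22) - 6 = -220 - 6 = -226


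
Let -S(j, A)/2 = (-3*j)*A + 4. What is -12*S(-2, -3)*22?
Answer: -7392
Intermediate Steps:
S(j, A) = -8 + 6*A*j (S(j, A) = -2*((-3*j)*A + 4) = -2*(-3*A*j + 4) = -2*(4 - 3*A*j) = -8 + 6*A*j)
-12*S(-2, -3)*22 = -12*(-8 + 6*(-3)*(-2))*22 = -12*(-8 + 36)*22 = -12*28*22 = -336*22 = -7392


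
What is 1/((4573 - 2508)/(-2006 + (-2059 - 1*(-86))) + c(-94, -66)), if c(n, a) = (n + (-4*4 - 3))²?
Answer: 3979/50805786 ≈ 7.8318e-5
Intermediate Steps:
c(n, a) = (-19 + n)² (c(n, a) = (n + (-16 - 3))² = (n - 19)² = (-19 + n)²)
1/((4573 - 2508)/(-2006 + (-2059 - 1*(-86))) + c(-94, -66)) = 1/((4573 - 2508)/(-2006 + (-2059 - 1*(-86))) + (-19 - 94)²) = 1/(2065/(-2006 + (-2059 + 86)) + (-113)²) = 1/(2065/(-2006 - 1973) + 12769) = 1/(2065/(-3979) + 12769) = 1/(2065*(-1/3979) + 12769) = 1/(-2065/3979 + 12769) = 1/(50805786/3979) = 3979/50805786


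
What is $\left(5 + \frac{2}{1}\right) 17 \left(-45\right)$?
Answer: $-5355$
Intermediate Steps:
$\left(5 + \frac{2}{1}\right) 17 \left(-45\right) = \left(5 + 2 \cdot 1\right) 17 \left(-45\right) = \left(5 + 2\right) 17 \left(-45\right) = 7 \cdot 17 \left(-45\right) = 119 \left(-45\right) = -5355$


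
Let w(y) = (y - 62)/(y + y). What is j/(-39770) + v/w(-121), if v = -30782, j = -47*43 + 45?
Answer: -148128036136/3638955 ≈ -40706.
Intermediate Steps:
w(y) = (-62 + y)/(2*y) (w(y) = (-62 + y)/((2*y)) = (-62 + y)*(1/(2*y)) = (-62 + y)/(2*y))
j = -1976 (j = -2021 + 45 = -1976)
j/(-39770) + v/w(-121) = -1976/(-39770) - 30782*(-242/(-62 - 121)) = -1976*(-1/39770) - 30782/((½)*(-1/121)*(-183)) = 988/19885 - 30782/183/242 = 988/19885 - 30782*242/183 = 988/19885 - 7449244/183 = -148128036136/3638955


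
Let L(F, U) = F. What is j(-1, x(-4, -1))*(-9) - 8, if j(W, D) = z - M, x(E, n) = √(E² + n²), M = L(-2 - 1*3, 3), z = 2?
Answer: -71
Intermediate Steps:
M = -5 (M = -2 - 1*3 = -2 - 3 = -5)
j(W, D) = 7 (j(W, D) = 2 - 1*(-5) = 2 + 5 = 7)
j(-1, x(-4, -1))*(-9) - 8 = 7*(-9) - 8 = -63 - 8 = -71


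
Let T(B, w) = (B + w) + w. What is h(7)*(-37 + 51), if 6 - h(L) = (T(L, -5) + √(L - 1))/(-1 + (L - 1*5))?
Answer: 126 - 14*√6 ≈ 91.707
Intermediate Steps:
T(B, w) = B + 2*w
h(L) = 6 - (-10 + L + √(-1 + L))/(-6 + L) (h(L) = 6 - ((L + 2*(-5)) + √(L - 1))/(-1 + (L - 1*5)) = 6 - ((L - 10) + √(-1 + L))/(-1 + (L - 5)) = 6 - ((-10 + L) + √(-1 + L))/(-1 + (-5 + L)) = 6 - (-10 + L + √(-1 + L))/(-6 + L))
h(7)*(-37 + 51) = ((-26 - √(-1 + 7) + 5*7)/(-6 + 7))*(-37 + 51) = ((-26 - √6 + 35)/1)*14 = (1*(9 - √6))*14 = (9 - √6)*14 = 126 - 14*√6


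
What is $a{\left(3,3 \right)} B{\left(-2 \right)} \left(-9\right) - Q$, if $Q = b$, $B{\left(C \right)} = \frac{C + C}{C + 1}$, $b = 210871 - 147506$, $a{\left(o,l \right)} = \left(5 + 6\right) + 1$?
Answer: $-63797$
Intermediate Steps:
$a{\left(o,l \right)} = 12$ ($a{\left(o,l \right)} = 11 + 1 = 12$)
$b = 63365$ ($b = 210871 - 147506 = 63365$)
$B{\left(C \right)} = \frac{2 C}{1 + C}$
$Q = 63365$
$a{\left(3,3 \right)} B{\left(-2 \right)} \left(-9\right) - Q = 12 \cdot 2 \left(-2\right) \frac{1}{1 - 2} \left(-9\right) - 63365 = 12 \cdot 2 \left(-2\right) \frac{1}{-1} \left(-9\right) - 63365 = 12 \cdot 2 \left(-2\right) \left(-1\right) \left(-9\right) - 63365 = 12 \cdot 4 \left(-9\right) - 63365 = 48 \left(-9\right) - 63365 = -432 - 63365 = -63797$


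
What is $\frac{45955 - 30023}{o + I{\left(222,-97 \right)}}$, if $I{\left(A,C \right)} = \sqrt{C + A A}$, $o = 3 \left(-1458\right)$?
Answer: $- \frac{69686568}{19082689} - \frac{15932 \sqrt{49187}}{19082689} \approx -3.837$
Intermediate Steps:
$o = -4374$
$I{\left(A,C \right)} = \sqrt{C + A^{2}}$
$\frac{45955 - 30023}{o + I{\left(222,-97 \right)}} = \frac{45955 - 30023}{-4374 + \sqrt{-97 + 222^{2}}} = \frac{15932}{-4374 + \sqrt{-97 + 49284}} = \frac{15932}{-4374 + \sqrt{49187}}$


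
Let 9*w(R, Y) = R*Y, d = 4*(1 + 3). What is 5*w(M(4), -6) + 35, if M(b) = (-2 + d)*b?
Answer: -455/3 ≈ -151.67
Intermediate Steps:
d = 16 (d = 4*4 = 16)
M(b) = 14*b (M(b) = (-2 + 16)*b = 14*b)
w(R, Y) = R*Y/9 (w(R, Y) = (R*Y)/9 = R*Y/9)
5*w(M(4), -6) + 35 = 5*((1/9)*(14*4)*(-6)) + 35 = 5*((1/9)*56*(-6)) + 35 = 5*(-112/3) + 35 = -560/3 + 35 = -455/3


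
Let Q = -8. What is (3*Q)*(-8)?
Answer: 192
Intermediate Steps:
(3*Q)*(-8) = (3*(-8))*(-8) = -24*(-8) = 192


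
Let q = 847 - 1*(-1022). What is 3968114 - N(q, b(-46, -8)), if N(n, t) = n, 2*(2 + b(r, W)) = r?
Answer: 3966245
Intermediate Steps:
b(r, W) = -2 + r/2
q = 1869 (q = 847 + 1022 = 1869)
3968114 - N(q, b(-46, -8)) = 3968114 - 1*1869 = 3968114 - 1869 = 3966245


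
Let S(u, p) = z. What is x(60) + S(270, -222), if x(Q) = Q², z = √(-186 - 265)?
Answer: 3600 + I*√451 ≈ 3600.0 + 21.237*I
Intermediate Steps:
z = I*√451 (z = √(-451) = I*√451 ≈ 21.237*I)
S(u, p) = I*√451
x(60) + S(270, -222) = 60² + I*√451 = 3600 + I*√451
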